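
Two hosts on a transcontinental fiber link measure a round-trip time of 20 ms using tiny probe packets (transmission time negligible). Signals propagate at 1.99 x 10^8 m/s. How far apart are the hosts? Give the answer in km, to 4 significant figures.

1990 km

One-way propagation = RTT/2 = 10 ms.
d = s × t = 199000000 × 0.01 = 1990 km.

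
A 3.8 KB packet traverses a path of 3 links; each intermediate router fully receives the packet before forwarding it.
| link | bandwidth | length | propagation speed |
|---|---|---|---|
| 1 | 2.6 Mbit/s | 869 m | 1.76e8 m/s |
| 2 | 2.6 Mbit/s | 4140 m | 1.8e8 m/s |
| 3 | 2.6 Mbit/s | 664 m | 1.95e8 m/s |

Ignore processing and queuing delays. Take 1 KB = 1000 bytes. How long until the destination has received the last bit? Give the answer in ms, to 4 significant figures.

35.11 ms

L = 30400 bits.
Transmission delay per hop = L/R = 30400/2600000 = 11.6923 ms; 3 hops → 35.0769 ms.
Propagation delays (d/s per hop): 0.0049375, 0.023, 0.00340513 ms; sum = 0.0313426 ms.
End-to-end = 35.11 ms.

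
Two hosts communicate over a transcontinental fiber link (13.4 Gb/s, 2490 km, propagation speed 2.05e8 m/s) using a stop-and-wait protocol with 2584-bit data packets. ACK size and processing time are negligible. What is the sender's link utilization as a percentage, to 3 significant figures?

t_tx = L/R = 2584/13400000000 = 1.92836e-07 s.
t_prop = 2490000/2.05e+08 = 0.0121463 s; RTT = 0.0242927 s.
Cycle = t_tx + RTT = 0.0242929 s.
Utilization = t_tx / cycle = 1.92836e-07/0.0242929 = 0.000794 %.

0.000794 %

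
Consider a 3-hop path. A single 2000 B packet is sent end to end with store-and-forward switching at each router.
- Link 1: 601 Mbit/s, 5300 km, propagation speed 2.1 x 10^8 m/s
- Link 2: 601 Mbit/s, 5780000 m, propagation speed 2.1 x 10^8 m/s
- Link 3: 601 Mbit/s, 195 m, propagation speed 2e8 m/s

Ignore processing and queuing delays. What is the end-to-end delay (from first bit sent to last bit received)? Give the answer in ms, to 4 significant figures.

52.84 ms

L = 2000 × 8 = 16000 bits.
Transmission delay per hop = L/R = 16000/601000000 = 0.0266223 ms; 3 hops → 0.0798669 ms.
Propagation delays (d/s per hop): 25.2381, 27.5238, 0.000975 ms; sum = 52.7629 ms.
End-to-end = 52.84 ms.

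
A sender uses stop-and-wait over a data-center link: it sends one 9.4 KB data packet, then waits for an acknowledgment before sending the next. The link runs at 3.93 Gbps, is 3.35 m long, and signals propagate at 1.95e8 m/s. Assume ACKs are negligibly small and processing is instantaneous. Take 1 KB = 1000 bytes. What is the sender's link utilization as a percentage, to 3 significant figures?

99.8 %

t_tx = L/R = 75200/3930000000 = 1.91349e-05 s.
t_prop = 3.35/195000000 = 1.71795e-08 s; RTT = 3.4359e-08 s.
Cycle = t_tx + RTT = 1.91692e-05 s.
Utilization = t_tx / cycle = 1.91349e-05/1.91692e-05 = 99.8 %.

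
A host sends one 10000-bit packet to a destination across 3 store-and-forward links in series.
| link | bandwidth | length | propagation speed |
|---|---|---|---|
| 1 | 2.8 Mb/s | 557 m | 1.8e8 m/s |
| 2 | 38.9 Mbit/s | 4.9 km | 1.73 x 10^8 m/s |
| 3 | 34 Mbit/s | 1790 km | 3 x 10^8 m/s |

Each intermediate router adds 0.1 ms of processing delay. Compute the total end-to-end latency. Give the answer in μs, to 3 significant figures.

Transmission delays (L/R per hop): 3571.43, 257.069, 294.118 μs; sum = 4122.62 μs.
Propagation delays (d/s per hop): 3.09444, 28.3237, 5966.67 μs; sum = 5998.08 μs.
Processing at 2 router(s): 2 × 0.1 ms = 200 μs.
End-to-end = 10300 μs.

10300 μs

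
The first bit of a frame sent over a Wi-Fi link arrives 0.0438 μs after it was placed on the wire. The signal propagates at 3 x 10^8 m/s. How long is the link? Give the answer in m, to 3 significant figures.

d = s × t_prop = 300000000 × 4.38e-08 = 13.1 m.

13.1 m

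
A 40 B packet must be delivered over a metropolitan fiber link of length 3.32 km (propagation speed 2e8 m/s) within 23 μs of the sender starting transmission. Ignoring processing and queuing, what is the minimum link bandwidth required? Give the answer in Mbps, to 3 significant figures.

50.0 Mbps

L = 320 bits.
Propagation delay = 3320 / 200000000 = 16.6 μs.
Transmission budget = 23 − 16.6 = 6.4 μs.
R ≥ L / t_tx = 320 bits / 6.4e-06 s = 50.0 Mbps.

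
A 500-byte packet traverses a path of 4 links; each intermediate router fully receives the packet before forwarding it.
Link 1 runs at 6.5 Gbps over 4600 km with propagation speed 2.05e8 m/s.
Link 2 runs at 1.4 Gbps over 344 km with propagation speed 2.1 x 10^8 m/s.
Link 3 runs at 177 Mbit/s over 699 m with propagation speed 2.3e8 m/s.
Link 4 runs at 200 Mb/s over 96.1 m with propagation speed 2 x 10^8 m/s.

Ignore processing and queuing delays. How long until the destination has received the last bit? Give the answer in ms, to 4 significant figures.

24.13 ms

L = 500 × 8 = 4000 bits.
Transmission delays (L/R per hop): 0.000615385, 0.00285714, 0.0225989, 0.02 ms; sum = 0.0460714 ms.
Propagation delays (d/s per hop): 22.439, 1.6381, 0.00303913, 0.0004805 ms; sum = 24.0806 ms.
End-to-end = 24.13 ms.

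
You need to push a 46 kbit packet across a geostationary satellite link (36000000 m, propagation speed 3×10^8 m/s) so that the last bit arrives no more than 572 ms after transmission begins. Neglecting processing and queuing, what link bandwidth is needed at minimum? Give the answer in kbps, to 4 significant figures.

101.8 kbps

Propagation delay = 36000000 / 300000000 = 120 ms.
Transmission budget = 572 − 120 = 452 ms.
R ≥ L / t_tx = 46000 bits / 0.452 s = 101.8 kbps.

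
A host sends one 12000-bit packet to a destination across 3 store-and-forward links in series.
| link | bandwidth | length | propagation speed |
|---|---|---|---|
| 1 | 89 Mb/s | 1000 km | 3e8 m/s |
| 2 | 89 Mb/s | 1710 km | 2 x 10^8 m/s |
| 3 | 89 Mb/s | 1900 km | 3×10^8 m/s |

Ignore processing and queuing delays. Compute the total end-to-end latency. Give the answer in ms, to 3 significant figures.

18.6 ms

Transmission delay per hop = L/R = 12000/89000000 = 0.134831 ms; 3 hops → 0.404494 ms.
Propagation delays (d/s per hop): 3.33333, 8.55, 6.33333 ms; sum = 18.2167 ms.
End-to-end = 18.6 ms.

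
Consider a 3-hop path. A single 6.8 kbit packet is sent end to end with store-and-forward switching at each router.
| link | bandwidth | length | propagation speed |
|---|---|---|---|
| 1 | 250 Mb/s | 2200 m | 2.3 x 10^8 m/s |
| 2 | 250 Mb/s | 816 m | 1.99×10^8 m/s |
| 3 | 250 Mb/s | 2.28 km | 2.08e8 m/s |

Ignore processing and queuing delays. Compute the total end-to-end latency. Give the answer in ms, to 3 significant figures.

L = 6800 bits.
Transmission delay per hop = L/R = 6800/250000000 = 0.0272 ms; 3 hops → 0.0816 ms.
Propagation delays (d/s per hop): 0.00956522, 0.0041005, 0.0109615 ms; sum = 0.0246273 ms.
End-to-end = 0.106 ms.

0.106 ms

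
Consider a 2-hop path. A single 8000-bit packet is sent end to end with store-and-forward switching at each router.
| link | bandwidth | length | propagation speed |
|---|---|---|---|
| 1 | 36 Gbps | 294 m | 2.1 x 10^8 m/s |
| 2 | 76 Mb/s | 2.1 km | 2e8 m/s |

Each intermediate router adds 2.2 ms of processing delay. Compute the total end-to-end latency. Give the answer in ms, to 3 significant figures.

Transmission delays (L/R per hop): 0.000222222, 0.105263 ms; sum = 0.105485 ms.
Propagation delays (d/s per hop): 0.0014, 0.0105 ms; sum = 0.0119 ms.
Processing at 1 router(s): 1 × 2.2 ms = 2.2 ms.
End-to-end = 2.32 ms.

2.32 ms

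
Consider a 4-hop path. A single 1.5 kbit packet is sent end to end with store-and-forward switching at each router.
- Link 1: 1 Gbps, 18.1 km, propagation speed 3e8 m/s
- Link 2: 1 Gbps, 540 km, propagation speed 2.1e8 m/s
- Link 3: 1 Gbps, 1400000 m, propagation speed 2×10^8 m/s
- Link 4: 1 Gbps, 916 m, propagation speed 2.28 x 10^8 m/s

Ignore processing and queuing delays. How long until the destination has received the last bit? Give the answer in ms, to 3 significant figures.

L = 1500 bits.
Transmission delay per hop = L/R = 1500/1000000000 = 0.0015 ms; 4 hops → 0.006 ms.
Propagation delays (d/s per hop): 0.0603333, 2.57143, 7, 0.00401754 ms; sum = 9.63578 ms.
End-to-end = 9.64 ms.

9.64 ms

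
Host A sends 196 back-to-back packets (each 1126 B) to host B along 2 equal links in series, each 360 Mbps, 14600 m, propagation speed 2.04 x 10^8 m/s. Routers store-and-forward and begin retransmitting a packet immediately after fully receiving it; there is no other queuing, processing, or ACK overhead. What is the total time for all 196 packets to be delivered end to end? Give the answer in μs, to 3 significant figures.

5070 μs

Per-hop transmission t_tx = L/R = 9008/360000000 = 25.0222 μs.
Per-hop propagation t_prop = 14600/204000000 = 71.5686 μs.
Pipeline fill: first packet needs 2·t_tx to clear all hops; remaining 195 packets each add one t_tx.
Total = (2+196-1)·t_tx + 2·t_prop = 197·25.0222 + 2·71.5686 = 5070 μs.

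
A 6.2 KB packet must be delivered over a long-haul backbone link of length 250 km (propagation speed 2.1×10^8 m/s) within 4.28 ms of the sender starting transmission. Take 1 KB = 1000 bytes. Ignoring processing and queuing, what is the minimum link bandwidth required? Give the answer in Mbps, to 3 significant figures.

L = 49600 bits.
Propagation delay = 250000 / 210000000 = 1.19048 ms.
Transmission budget = 4.28 − 1.19048 = 3.08952 ms.
R ≥ L / t_tx = 49600 bits / 0.00308952 s = 16.1 Mbps.

16.1 Mbps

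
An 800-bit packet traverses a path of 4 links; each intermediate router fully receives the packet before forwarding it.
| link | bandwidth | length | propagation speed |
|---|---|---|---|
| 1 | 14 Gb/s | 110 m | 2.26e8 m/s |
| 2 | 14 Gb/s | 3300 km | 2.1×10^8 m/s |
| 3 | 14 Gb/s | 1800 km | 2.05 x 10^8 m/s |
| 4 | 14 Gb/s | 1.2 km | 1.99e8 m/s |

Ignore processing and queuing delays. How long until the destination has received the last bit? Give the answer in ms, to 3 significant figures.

Transmission delay per hop = L/R = 800/14000000000 = 5.71429e-05 ms; 4 hops → 0.000228571 ms.
Propagation delays (d/s per hop): 0.000486726, 15.7143, 8.78049, 0.00603015 ms; sum = 24.5013 ms.
End-to-end = 24.5 ms.

24.5 ms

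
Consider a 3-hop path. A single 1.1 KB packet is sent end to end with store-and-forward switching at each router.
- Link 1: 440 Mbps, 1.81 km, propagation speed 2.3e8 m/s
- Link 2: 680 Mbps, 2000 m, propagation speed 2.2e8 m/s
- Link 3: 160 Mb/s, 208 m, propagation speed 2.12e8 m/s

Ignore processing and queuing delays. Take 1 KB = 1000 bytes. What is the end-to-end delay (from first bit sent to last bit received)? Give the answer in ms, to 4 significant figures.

L = 8800 bits.
Transmission delays (L/R per hop): 0.02, 0.0129412, 0.055 ms; sum = 0.0879412 ms.
Propagation delays (d/s per hop): 0.00786957, 0.00909091, 0.000981132 ms; sum = 0.0179416 ms.
End-to-end = 0.1059 ms.

0.1059 ms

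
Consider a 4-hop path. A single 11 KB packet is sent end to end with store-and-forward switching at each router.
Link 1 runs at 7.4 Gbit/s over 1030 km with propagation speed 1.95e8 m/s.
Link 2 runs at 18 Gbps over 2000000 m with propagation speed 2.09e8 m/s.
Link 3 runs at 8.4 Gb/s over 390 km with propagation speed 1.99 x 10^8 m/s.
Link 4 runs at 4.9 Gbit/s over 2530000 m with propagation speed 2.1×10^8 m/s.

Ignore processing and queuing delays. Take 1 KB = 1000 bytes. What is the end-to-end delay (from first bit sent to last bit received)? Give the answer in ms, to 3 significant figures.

L = 88000 bits.
Transmission delays (L/R per hop): 0.0118919, 0.00488889, 0.0104762, 0.0179592 ms; sum = 0.0452162 ms.
Propagation delays (d/s per hop): 5.28205, 9.56938, 1.9598, 12.0476 ms; sum = 28.8588 ms.
End-to-end = 28.9 ms.

28.9 ms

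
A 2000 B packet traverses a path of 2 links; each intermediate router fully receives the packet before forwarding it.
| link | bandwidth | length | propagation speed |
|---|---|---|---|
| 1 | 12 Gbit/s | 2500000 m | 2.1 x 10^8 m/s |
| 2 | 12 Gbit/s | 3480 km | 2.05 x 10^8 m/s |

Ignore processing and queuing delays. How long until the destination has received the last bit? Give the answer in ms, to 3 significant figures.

28.9 ms

L = 2000 × 8 = 16000 bits.
Transmission delay per hop = L/R = 16000/12000000000 = 0.00133333 ms; 2 hops → 0.00266667 ms.
Propagation delays (d/s per hop): 11.9048, 16.9756 ms; sum = 28.8804 ms.
End-to-end = 28.9 ms.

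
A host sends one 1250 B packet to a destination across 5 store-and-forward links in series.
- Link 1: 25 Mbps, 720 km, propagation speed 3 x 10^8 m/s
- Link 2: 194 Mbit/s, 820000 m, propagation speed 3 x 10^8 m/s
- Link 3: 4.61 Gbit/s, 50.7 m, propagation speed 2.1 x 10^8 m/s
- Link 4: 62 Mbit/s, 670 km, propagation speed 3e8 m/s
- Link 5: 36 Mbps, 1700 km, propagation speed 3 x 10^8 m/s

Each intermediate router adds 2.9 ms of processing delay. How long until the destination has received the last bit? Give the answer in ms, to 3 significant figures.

L = 1250 × 8 = 10000 bits.
Transmission delays (L/R per hop): 0.4, 0.0515464, 0.0021692, 0.16129, 0.277778 ms; sum = 0.892784 ms.
Propagation delays (d/s per hop): 2.4, 2.73333, 0.000241429, 2.23333, 5.66667 ms; sum = 13.0336 ms.
Processing at 4 router(s): 4 × 2.9 ms = 11.6 ms.
End-to-end = 25.5 ms.

25.5 ms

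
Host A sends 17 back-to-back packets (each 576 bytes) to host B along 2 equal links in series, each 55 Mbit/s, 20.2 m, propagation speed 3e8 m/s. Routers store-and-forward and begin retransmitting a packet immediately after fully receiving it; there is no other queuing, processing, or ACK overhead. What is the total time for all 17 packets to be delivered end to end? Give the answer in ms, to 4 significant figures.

Per-hop transmission t_tx = L/R = 4608/55000000 = 0.0837818 ms.
Per-hop propagation t_prop = 20.2/300000000 = 6.73333e-05 ms.
Pipeline fill: first packet needs 2·t_tx to clear all hops; remaining 16 packets each add one t_tx.
Total = (2+17-1)·t_tx + 2·t_prop = 18·0.0837818 + 2·6.73333e-05 = 1.508 ms.

1.508 ms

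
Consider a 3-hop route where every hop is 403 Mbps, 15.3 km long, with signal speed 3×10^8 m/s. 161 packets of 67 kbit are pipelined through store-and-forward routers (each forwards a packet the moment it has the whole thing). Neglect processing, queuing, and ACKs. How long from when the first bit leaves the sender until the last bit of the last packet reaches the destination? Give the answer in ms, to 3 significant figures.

Per-hop transmission t_tx = L/R = 67000/403000000 = 0.166253 ms.
Per-hop propagation t_prop = 15300/300000000 = 0.051 ms.
Pipeline fill: first packet needs 3·t_tx to clear all hops; remaining 160 packets each add one t_tx.
Total = (3+161-1)·t_tx + 3·t_prop = 163·0.166253 + 3·0.051 = 27.3 ms.

27.3 ms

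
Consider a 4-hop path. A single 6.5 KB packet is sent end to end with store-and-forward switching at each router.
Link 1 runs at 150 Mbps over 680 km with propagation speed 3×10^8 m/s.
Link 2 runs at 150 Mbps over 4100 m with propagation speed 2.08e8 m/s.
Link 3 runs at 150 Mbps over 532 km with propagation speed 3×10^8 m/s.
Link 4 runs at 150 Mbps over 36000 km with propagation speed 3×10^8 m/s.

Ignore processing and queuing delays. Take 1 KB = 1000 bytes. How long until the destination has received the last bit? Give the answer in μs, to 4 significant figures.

L = 52000 bits.
Transmission delay per hop = L/R = 52000/150000000 = 346.667 μs; 4 hops → 1386.67 μs.
Propagation delays (d/s per hop): 2266.67, 19.7115, 1773.33, 120000 μs; sum = 124060 μs.
End-to-end = 125400 μs.

125400 μs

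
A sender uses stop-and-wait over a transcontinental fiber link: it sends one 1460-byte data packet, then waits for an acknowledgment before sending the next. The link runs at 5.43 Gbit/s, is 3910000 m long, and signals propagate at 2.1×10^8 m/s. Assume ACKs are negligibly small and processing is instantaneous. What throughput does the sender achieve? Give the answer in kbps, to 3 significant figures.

t_tx = L/R = 11680/5430000000 = 2.15101e-06 s.
t_prop = 3910000/210000000 = 0.018619 s; RTT = 0.0372381 s.
Cycle = t_tx + RTT = 0.0372402 s.
Throughput = L / cycle = 11680 / 0.0372402 = 314 kbps.

314 kbps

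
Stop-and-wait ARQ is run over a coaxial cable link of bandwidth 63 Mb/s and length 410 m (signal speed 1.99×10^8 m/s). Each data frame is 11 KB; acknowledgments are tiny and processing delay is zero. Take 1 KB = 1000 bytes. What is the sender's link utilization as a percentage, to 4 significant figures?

99.71 %

t_tx = L/R = 88000/63000000 = 0.00139683 s.
t_prop = 410/199000000 = 2.0603e-06 s; RTT = 4.1206e-06 s.
Cycle = t_tx + RTT = 0.00140095 s.
Utilization = t_tx / cycle = 0.00139683/0.00140095 = 99.71 %.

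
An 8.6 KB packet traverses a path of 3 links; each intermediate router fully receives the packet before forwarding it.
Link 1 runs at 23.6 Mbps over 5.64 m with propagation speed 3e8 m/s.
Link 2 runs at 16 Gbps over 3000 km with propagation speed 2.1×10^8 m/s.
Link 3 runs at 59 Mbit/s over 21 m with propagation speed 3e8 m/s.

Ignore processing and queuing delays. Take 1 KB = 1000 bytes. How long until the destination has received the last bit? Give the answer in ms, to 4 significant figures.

18.37 ms

L = 68800 bits.
Transmission delays (L/R per hop): 2.91525, 0.0043, 1.1661 ms; sum = 4.08566 ms.
Propagation delays (d/s per hop): 1.88e-05, 14.2857, 7e-05 ms; sum = 14.2858 ms.
End-to-end = 18.37 ms.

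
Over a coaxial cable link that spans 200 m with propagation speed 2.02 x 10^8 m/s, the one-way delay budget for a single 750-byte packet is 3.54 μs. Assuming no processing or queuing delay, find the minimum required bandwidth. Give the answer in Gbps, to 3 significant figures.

L = 6000 bits.
Propagation delay = 200 / 202000000 = 0.990099 μs.
Transmission budget = 3.54 − 0.990099 = 2.5499 μs.
R ≥ L / t_tx = 6000 bits / 2.5499e-06 s = 2.35 Gbps.

2.35 Gbps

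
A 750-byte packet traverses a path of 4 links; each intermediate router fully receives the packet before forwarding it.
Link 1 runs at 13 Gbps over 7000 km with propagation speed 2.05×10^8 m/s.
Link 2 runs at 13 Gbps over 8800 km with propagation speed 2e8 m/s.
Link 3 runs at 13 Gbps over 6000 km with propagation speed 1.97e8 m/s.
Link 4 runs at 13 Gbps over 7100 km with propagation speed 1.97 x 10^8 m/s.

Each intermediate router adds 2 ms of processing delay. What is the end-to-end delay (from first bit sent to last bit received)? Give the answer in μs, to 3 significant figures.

L = 750 × 8 = 6000 bits.
Transmission delay per hop = L/R = 6000/13000000000 = 0.461538 μs; 4 hops → 1.84615 μs.
Propagation delays (d/s per hop): 34146.3, 44000, 30456.9, 36040.6 μs; sum = 144644 μs.
Processing at 3 router(s): 3 × 2 ms = 6000 μs.
End-to-end = 151000 μs.

151000 μs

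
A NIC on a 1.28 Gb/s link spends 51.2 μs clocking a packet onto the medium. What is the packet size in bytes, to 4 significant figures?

L = R × t_tx = 1280000000 b/s × 5.12e-05 s = 65536 bits.
In bytes: 65536 / 8 = 8192 bytes.

8192 bytes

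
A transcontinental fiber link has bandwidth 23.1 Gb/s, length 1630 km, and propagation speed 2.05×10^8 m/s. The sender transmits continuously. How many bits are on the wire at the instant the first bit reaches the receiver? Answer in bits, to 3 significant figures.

Propagation delay = 1630000 / 2.05e+08 = 0.00795122 s.
BDP = R × t_prop = 23100000000 × 0.00795122 = 183673000 bits.

184000000 bits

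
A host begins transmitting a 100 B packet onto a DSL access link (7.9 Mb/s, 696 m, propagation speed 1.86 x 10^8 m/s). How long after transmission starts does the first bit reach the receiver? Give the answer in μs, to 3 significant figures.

First bit experiences only propagation delay: d/s = 696/186000000 = 3.74 μs.

3.74 μs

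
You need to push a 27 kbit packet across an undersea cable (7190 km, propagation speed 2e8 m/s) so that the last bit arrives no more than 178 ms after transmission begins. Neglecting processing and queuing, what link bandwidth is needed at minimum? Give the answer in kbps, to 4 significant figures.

Propagation delay = 7190000 / 200000000 = 35.95 ms.
Transmission budget = 178 − 35.95 = 142.05 ms.
R ≥ L / t_tx = 27000 bits / 0.14205 s = 190.1 kbps.

190.1 kbps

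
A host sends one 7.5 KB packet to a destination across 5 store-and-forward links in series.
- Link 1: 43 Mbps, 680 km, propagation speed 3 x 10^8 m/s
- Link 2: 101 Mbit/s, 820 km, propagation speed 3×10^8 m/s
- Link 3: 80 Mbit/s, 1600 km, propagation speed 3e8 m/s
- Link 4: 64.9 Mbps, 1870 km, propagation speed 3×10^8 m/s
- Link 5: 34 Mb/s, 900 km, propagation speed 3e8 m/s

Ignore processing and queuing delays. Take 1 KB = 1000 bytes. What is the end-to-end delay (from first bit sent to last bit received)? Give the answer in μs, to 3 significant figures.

25000 μs

L = 60000 bits.
Transmission delays (L/R per hop): 1395.35, 594.059, 750, 924.499, 1764.71 μs; sum = 5428.61 μs.
Propagation delays (d/s per hop): 2266.67, 2733.33, 5333.33, 6233.33, 3000 μs; sum = 19566.7 μs.
End-to-end = 25000 μs.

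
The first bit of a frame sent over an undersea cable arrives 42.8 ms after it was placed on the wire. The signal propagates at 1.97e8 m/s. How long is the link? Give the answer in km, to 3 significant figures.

8430 km

d = s × t_prop = 197000000 × 0.0428 = 8430 km.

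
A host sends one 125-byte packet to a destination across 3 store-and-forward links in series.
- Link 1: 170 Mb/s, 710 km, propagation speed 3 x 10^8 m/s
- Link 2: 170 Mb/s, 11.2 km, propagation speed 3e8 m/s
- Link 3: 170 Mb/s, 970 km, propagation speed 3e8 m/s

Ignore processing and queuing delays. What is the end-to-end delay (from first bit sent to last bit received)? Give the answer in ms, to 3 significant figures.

L = 125 × 8 = 1000 bits.
Transmission delay per hop = L/R = 1000/170000000 = 0.00588235 ms; 3 hops → 0.0176471 ms.
Propagation delays (d/s per hop): 2.36667, 0.0373333, 3.23333 ms; sum = 5.63733 ms.
End-to-end = 5.65 ms.

5.65 ms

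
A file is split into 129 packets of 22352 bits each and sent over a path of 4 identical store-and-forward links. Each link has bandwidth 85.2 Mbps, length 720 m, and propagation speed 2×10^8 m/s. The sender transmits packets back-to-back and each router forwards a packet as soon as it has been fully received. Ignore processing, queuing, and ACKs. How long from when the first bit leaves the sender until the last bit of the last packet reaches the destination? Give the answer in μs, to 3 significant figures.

34600 μs

Per-hop transmission t_tx = L/R = 22352/85200000 = 262.347 μs.
Per-hop propagation t_prop = 720/200000000 = 3.6 μs.
Pipeline fill: first packet needs 4·t_tx to clear all hops; remaining 128 packets each add one t_tx.
Total = (4+129-1)·t_tx + 4·t_prop = 132·262.347 + 4·3.6 = 34600 μs.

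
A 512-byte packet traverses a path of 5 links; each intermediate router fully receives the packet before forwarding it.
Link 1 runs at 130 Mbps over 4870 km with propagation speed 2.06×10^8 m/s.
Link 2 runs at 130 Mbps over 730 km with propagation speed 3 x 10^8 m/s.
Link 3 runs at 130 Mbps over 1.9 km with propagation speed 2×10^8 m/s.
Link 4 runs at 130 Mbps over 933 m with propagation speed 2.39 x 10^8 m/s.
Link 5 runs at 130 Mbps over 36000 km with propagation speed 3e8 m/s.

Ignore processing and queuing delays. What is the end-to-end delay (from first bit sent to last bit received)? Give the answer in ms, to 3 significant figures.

146 ms

L = 512 × 8 = 4096 bits.
Transmission delay per hop = L/R = 4096/130000000 = 0.0315077 ms; 5 hops → 0.157538 ms.
Propagation delays (d/s per hop): 23.6408, 2.43333, 0.0095, 0.00390377, 120 ms; sum = 146.088 ms.
End-to-end = 146 ms.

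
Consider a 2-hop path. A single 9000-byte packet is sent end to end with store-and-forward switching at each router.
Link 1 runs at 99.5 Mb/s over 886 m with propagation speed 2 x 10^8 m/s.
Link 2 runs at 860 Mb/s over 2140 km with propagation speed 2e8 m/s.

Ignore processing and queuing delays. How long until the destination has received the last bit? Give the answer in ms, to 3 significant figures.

L = 9000 × 8 = 72000 bits.
Transmission delays (L/R per hop): 0.723618, 0.0837209 ms; sum = 0.807339 ms.
Propagation delays (d/s per hop): 0.00443, 10.7 ms; sum = 10.7044 ms.
End-to-end = 11.5 ms.

11.5 ms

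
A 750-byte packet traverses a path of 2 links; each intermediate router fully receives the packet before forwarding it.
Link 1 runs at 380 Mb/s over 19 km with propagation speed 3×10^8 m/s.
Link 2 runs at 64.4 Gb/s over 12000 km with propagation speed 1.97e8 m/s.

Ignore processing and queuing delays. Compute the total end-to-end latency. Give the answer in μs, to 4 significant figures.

L = 750 × 8 = 6000 bits.
Transmission delays (L/R per hop): 15.7895, 0.0931677 μs; sum = 15.8826 μs.
Propagation delays (d/s per hop): 63.3333, 60913.7 μs; sum = 60977 μs.
End-to-end = 60990 μs.

60990 μs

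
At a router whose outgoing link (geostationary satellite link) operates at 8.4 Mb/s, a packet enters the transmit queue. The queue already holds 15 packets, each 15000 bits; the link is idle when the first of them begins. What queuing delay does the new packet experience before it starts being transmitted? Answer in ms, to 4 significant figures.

Each queued packet: L/R = 15000/8400000 = 1.78571 ms.
15 queued → 26.7857 ms.
Queuing delay = 26.79 ms.

26.79 ms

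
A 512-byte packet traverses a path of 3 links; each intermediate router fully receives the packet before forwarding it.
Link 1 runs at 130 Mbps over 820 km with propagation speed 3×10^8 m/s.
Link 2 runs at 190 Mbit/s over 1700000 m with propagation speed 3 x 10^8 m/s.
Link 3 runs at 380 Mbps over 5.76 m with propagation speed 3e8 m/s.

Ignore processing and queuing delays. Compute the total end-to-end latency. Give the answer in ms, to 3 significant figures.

L = 512 × 8 = 4096 bits.
Transmission delays (L/R per hop): 0.0315077, 0.0215579, 0.0107789 ms; sum = 0.0638445 ms.
Propagation delays (d/s per hop): 2.73333, 5.66667, 1.92e-05 ms; sum = 8.40002 ms.
End-to-end = 8.46 ms.

8.46 ms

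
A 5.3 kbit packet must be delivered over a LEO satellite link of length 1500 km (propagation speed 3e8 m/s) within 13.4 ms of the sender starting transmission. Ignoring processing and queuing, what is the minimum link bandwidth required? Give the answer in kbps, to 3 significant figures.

631 kbps

Propagation delay = 1500000 / 300000000 = 5 ms.
Transmission budget = 13.4 − 5 = 8.4 ms.
R ≥ L / t_tx = 5300 bits / 0.0084 s = 631 kbps.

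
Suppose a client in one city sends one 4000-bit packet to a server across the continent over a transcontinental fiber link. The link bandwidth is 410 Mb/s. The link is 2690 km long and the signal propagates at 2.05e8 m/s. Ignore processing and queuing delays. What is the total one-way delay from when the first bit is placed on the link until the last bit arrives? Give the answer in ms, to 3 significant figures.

13.1 ms

Transmission delay = L/R = 4000 / 410000000 = 0.0097561 ms.
Propagation delay = d/s = 2690000 m / 2.05e+08 m/s = 13.122 ms.
Total = 13.1 ms.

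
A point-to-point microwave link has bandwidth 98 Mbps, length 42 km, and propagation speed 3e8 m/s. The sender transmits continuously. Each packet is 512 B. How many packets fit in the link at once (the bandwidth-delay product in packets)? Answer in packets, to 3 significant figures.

3.35 packets

Propagation delay = 42000 / 300000000 = 0.00014 s.
BDP = R × t_prop = 98000000 × 0.00014 = 13720 bits.
In packets of 4096 bits: 3.35 packets.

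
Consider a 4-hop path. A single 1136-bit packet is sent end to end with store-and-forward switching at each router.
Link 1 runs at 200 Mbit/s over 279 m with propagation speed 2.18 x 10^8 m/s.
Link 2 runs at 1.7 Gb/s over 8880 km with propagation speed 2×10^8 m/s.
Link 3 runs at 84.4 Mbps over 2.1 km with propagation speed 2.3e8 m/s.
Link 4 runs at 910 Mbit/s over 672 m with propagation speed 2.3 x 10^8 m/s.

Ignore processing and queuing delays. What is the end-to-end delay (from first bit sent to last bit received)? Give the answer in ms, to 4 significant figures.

44.43 ms

Transmission delays (L/R per hop): 0.00568, 0.000668235, 0.0134597, 0.00124835 ms; sum = 0.0210563 ms.
Propagation delays (d/s per hop): 0.00127982, 44.4, 0.00913043, 0.00292174 ms; sum = 44.4133 ms.
End-to-end = 44.43 ms.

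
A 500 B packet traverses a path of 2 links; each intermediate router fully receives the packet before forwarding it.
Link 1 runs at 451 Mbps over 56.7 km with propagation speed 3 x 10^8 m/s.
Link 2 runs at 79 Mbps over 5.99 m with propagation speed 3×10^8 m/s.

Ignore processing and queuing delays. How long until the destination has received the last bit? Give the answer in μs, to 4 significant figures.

248.5 μs

L = 500 × 8 = 4000 bits.
Transmission delays (L/R per hop): 8.86918, 50.6329 μs; sum = 59.5021 μs.
Propagation delays (d/s per hop): 189, 0.0199667 μs; sum = 189.02 μs.
End-to-end = 248.5 μs.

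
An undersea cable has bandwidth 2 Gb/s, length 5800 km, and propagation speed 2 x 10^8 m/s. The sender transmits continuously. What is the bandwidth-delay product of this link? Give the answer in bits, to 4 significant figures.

Propagation delay = 5800000 / 200000000 = 0.029 s.
BDP = R × t_prop = 2000000000 × 0.029 = 58000000 bits.

58000000 bits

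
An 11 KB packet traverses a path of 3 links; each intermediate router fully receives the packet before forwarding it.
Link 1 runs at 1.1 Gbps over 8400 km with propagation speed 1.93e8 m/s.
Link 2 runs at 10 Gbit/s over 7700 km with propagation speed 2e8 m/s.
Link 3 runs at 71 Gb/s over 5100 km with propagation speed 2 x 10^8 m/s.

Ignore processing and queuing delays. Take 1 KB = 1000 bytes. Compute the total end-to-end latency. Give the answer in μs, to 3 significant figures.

L = 88000 bits.
Transmission delays (L/R per hop): 80, 8.8, 1.23944 μs; sum = 90.0394 μs.
Propagation delays (d/s per hop): 43523.3, 38500, 25500 μs; sum = 107523 μs.
End-to-end = 108000 μs.

108000 μs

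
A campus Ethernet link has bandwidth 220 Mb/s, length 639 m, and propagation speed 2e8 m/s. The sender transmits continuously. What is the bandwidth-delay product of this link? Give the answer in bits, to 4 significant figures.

Propagation delay = 639 / 200000000 = 3.195e-06 s.
BDP = R × t_prop = 220000000 × 3.195e-06 = 702.9 bits.

702.9 bits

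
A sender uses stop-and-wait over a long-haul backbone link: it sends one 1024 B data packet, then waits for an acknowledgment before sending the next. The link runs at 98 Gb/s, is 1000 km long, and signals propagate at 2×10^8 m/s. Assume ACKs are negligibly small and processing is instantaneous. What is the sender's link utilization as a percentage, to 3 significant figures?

t_tx = L/R = 8192/98000000000 = 8.35918e-08 s.
t_prop = 1000000/200000000 = 0.005 s; RTT = 0.01 s.
Cycle = t_tx + RTT = 0.0100001 s.
Utilization = t_tx / cycle = 8.35918e-08/0.0100001 = 0.000836 %.

0.000836 %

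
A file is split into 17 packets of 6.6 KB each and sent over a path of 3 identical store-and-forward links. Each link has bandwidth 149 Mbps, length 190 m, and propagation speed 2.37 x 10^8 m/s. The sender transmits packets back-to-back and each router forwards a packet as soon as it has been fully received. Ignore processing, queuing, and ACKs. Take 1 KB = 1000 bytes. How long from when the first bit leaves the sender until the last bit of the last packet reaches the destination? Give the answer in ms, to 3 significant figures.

6.74 ms

Per-hop transmission t_tx = L/R = 52800/149000000 = 0.354362 ms.
Per-hop propagation t_prop = 190/237000000 = 0.000801688 ms.
Pipeline fill: first packet needs 3·t_tx to clear all hops; remaining 16 packets each add one t_tx.
Total = (3+17-1)·t_tx + 3·t_prop = 19·0.354362 + 3·0.000801688 = 6.74 ms.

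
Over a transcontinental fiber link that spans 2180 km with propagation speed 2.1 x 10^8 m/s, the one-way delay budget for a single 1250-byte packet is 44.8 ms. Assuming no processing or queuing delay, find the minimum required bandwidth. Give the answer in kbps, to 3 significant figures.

L = 10000 bits.
Propagation delay = 2180000 / 210000000 = 10.381 ms.
Transmission budget = 44.8 − 10.381 = 34.419 ms.
R ≥ L / t_tx = 10000 bits / 0.034419 s = 291 kbps.

291 kbps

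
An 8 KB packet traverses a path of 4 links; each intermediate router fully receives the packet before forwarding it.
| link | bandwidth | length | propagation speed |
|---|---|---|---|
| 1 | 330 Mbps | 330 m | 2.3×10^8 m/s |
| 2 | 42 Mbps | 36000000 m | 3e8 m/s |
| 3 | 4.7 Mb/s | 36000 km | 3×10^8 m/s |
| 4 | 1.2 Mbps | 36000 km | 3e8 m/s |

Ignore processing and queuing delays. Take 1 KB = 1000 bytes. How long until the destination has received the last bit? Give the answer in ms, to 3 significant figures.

L = 64000 bits.
Transmission delays (L/R per hop): 0.193939, 1.52381, 13.617, 53.3333 ms; sum = 68.6681 ms.
Propagation delays (d/s per hop): 0.00143478, 120, 120, 120 ms; sum = 360.001 ms.
End-to-end = 429 ms.

429 ms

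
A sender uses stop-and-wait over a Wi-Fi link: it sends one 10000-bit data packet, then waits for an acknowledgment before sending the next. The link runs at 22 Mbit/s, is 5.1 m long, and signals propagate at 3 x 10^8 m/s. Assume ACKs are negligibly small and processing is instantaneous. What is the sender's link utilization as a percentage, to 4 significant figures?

99.99 %

t_tx = L/R = 10000/22000000 = 0.000454545 s.
t_prop = 5.1/300000000 = 1.7e-08 s; RTT = 3.4e-08 s.
Cycle = t_tx + RTT = 0.000454579 s.
Utilization = t_tx / cycle = 0.000454545/0.000454579 = 99.99 %.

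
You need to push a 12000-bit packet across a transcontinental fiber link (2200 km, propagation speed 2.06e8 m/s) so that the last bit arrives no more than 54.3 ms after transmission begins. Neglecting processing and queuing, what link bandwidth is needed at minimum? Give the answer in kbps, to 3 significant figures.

Propagation delay = 2200000 / 206000000 = 10.6796 ms.
Transmission budget = 54.3 − 10.6796 = 43.6204 ms.
R ≥ L / t_tx = 12000 bits / 0.0436204 s = 275 kbps.

275 kbps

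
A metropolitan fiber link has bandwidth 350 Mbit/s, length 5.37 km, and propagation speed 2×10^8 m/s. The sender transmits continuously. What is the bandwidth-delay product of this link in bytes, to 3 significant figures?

Propagation delay = 5370 / 200000000 = 2.685e-05 s.
BDP = R × t_prop = 350000000 × 2.685e-05 = 9397.5 bits.
In bytes: 9397.5/8 = 1170 bytes.

1170 bytes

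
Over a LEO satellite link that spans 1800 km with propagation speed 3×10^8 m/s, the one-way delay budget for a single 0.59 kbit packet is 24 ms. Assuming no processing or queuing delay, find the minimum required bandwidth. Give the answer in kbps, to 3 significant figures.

Propagation delay = 1800000 / 300000000 = 6 ms.
Transmission budget = 24 − 6 = 18 ms.
R ≥ L / t_tx = 590 bits / 0.018 s = 32.8 kbps.

32.8 kbps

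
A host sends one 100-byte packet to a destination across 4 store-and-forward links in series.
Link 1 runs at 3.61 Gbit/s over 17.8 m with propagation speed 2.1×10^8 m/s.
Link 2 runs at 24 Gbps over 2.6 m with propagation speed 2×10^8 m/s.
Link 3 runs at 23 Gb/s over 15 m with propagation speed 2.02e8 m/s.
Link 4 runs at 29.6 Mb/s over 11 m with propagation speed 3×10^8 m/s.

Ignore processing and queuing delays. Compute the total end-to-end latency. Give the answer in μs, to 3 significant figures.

L = 100 × 8 = 800 bits.
Transmission delays (L/R per hop): 0.221607, 0.0333333, 0.0347826, 27.027 μs; sum = 27.3167 μs.
Propagation delays (d/s per hop): 0.0847619, 0.013, 0.0742574, 0.0366667 μs; sum = 0.208686 μs.
End-to-end = 27.5 μs.

27.5 μs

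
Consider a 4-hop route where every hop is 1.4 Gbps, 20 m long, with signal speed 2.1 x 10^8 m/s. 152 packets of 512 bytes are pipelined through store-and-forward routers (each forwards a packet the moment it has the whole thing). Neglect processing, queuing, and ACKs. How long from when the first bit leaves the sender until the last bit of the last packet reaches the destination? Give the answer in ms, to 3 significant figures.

0.454 ms

Per-hop transmission t_tx = L/R = 4096/1400000000 = 0.00292571 ms.
Per-hop propagation t_prop = 20/210000000 = 9.52381e-05 ms.
Pipeline fill: first packet needs 4·t_tx to clear all hops; remaining 151 packets each add one t_tx.
Total = (4+152-1)·t_tx + 4·t_prop = 155·0.00292571 + 4·9.52381e-05 = 0.454 ms.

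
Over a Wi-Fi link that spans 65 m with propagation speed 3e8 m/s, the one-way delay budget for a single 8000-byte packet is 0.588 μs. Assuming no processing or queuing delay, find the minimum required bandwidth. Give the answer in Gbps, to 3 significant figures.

172 Gbps

L = 64000 bits.
Propagation delay = 65 / 300000000 = 0.216667 μs.
Transmission budget = 0.588 − 0.216667 = 0.371333 μs.
R ≥ L / t_tx = 64000 bits / 3.71333e-07 s = 172 Gbps.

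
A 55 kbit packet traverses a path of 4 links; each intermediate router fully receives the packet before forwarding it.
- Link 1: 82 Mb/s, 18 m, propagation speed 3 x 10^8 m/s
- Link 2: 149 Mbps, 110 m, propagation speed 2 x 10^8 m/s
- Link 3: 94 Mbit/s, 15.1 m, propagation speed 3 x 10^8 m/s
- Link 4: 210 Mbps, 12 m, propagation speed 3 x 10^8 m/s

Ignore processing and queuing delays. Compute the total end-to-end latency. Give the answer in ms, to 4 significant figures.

L = 55000 bits.
Transmission delays (L/R per hop): 0.670732, 0.369128, 0.585106, 0.261905 ms; sum = 1.88687 ms.
Propagation delays (d/s per hop): 6e-05, 0.00055, 5.03333e-05, 4e-05 ms; sum = 0.000700333 ms.
End-to-end = 1.888 ms.

1.888 ms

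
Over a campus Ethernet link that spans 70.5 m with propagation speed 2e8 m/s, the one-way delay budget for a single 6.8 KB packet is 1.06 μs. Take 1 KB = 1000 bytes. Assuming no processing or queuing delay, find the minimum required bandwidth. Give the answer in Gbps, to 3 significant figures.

L = 54400 bits.
Propagation delay = 70.5 / 200000000 = 0.3525 μs.
Transmission budget = 1.06 − 0.3525 = 0.7075 μs.
R ≥ L / t_tx = 54400 bits / 7.075e-07 s = 76.9 Gbps.

76.9 Gbps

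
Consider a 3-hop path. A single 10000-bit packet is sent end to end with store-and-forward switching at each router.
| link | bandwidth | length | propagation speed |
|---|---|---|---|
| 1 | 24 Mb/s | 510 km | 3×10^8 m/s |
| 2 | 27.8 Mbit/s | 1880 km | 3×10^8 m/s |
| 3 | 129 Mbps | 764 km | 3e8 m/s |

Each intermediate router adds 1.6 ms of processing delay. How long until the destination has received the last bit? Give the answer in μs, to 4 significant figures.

14570 μs

Transmission delays (L/R per hop): 416.667, 359.712, 77.5194 μs; sum = 853.898 μs.
Propagation delays (d/s per hop): 1700, 6266.67, 2546.67 μs; sum = 10513.3 μs.
Processing at 2 router(s): 2 × 1.6 ms = 3200 μs.
End-to-end = 14570 μs.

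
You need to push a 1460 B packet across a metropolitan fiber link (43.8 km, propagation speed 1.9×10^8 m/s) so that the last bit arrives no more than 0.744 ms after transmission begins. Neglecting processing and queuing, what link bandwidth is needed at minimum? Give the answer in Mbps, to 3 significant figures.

22.7 Mbps

L = 11680 bits.
Propagation delay = 43800 / 190000000 = 0.230526 ms.
Transmission budget = 0.744 − 0.230526 = 0.513474 ms.
R ≥ L / t_tx = 11680 bits / 0.000513474 s = 22.7 Mbps.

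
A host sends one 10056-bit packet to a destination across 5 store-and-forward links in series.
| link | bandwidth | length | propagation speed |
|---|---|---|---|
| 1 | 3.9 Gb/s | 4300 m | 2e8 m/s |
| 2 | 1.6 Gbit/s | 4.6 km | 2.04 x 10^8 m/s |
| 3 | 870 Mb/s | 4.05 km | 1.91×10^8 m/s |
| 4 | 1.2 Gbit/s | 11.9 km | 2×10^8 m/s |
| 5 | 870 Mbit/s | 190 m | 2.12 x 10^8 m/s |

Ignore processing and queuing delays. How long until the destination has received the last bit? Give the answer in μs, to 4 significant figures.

166.0 μs

Transmission delays (L/R per hop): 2.57846, 6.285, 11.5586, 8.38, 11.5586 μs; sum = 40.3607 μs.
Propagation delays (d/s per hop): 21.5, 22.549, 21.2042, 59.5, 0.896226 μs; sum = 125.649 μs.
End-to-end = 166.0 μs.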